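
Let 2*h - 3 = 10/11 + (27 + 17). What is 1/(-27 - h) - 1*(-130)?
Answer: 145708/1121 ≈ 129.98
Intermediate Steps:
h = 527/22 (h = 3/2 + (10/11 + (27 + 17))/2 = 3/2 + (10*(1/11) + 44)/2 = 3/2 + (10/11 + 44)/2 = 3/2 + (1/2)*(494/11) = 3/2 + 247/11 = 527/22 ≈ 23.955)
1/(-27 - h) - 1*(-130) = 1/(-27 - 1*527/22) - 1*(-130) = 1/(-27 - 527/22) + 130 = 1/(-1121/22) + 130 = -22/1121 + 130 = 145708/1121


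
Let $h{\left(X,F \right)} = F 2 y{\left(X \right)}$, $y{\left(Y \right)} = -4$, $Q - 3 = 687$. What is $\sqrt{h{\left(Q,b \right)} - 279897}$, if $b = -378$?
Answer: $i \sqrt{276873} \approx 526.19 i$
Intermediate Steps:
$Q = 690$ ($Q = 3 + 687 = 690$)
$h{\left(X,F \right)} = - 8 F$ ($h{\left(X,F \right)} = F 2 \left(-4\right) = 2 F \left(-4\right) = - 8 F$)
$\sqrt{h{\left(Q,b \right)} - 279897} = \sqrt{\left(-8\right) \left(-378\right) - 279897} = \sqrt{3024 - 279897} = \sqrt{-276873} = i \sqrt{276873}$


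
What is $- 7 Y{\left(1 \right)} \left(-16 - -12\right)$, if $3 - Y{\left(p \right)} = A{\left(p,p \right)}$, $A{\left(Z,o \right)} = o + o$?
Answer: $28$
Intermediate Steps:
$A{\left(Z,o \right)} = 2 o$
$Y{\left(p \right)} = 3 - 2 p$
$- 7 Y{\left(1 \right)} \left(-16 - -12\right) = - 7 \left(3 - 2\right) \left(-16 - -12\right) = - 7 \left(3 - 2\right) \left(-16 + 12\right) = \left(-7\right) 1 \left(-4\right) = \left(-7\right) \left(-4\right) = 28$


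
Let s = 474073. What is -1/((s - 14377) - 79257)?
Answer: -1/380439 ≈ -2.6285e-6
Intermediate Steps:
-1/((s - 14377) - 79257) = -1/((474073 - 14377) - 79257) = -1/(459696 - 79257) = -1/380439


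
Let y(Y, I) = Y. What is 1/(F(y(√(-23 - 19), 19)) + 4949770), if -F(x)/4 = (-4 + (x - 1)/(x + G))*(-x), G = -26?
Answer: (√42 + 26*I)/(2*(2475091*√42 + 64346758*I)) ≈ 2.0203e-7 + 4.1321e-12*I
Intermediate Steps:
F(x) = 4*x*(-4 + (-1 + x)/(-26 + x)) (F(x) = -4*(-4 + (x - 1)/(x - 26))*(-x) = -4*(-4 + (-1 + x)/(-26 + x))*(-x) = -(-4)*x*(-4 + (-1 + x)/(-26 + x)) = 4*x*(-4 + (-1 + x)/(-26 + x)))
1/(F(y(√(-23 - 19), 19)) + 4949770) = 1/(4*√(-23 - 19)*(103 - 3*√(-23 - 19))/(-26 + √(-23 - 19)) + 4949770) = 1/(4*√(-42)*(103 - 3*I*√42)/(-26 + √(-42)) + 4949770) = 1/(4*(I*√42)*(103 - 3*I*√42)/(-26 + I*√42) + 4949770) = 1/(4*I*√42*(103 - 3*I*√42)/(-26 + I*√42) + 4949770) = 1/(4949770 + 4*I*√42*(103 - 3*I*√42)/(-26 + I*√42))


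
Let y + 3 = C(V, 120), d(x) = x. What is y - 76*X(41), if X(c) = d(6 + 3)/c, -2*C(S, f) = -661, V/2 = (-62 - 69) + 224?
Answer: 25487/82 ≈ 310.82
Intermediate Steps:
V = 186 (V = 2*((-62 - 69) + 224) = 2*(-131 + 224) = 2*93 = 186)
C(S, f) = 661/2 (C(S, f) = -½*(-661) = 661/2)
y = 655/2 (y = -3 + 661/2 = 655/2 ≈ 327.50)
X(c) = 9/c (X(c) = (6 + 3)/c = 9/c)
y - 76*X(41) = 655/2 - 76*9/41 = 655/2 - 1*684/41 = 655/2 - 684/41 = 25487/82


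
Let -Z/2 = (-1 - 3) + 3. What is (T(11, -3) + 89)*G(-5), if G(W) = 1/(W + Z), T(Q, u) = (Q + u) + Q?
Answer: -36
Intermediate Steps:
T(Q, u) = u + 2*Q
Z = 2 (Z = -2*((-1 - 3) + 3) = -2*(-4 + 3) = -2*(-1) = 2)
G(W) = 1/(2 + W) (G(W) = 1/(W + 2) = 1/(2 + W))
(T(11, -3) + 89)*G(-5) = ((-3 + 2*11) + 89)/(2 - 5) = ((-3 + 22) + 89)/(-3) = (19 + 89)*(-⅓) = 108*(-⅓) = -36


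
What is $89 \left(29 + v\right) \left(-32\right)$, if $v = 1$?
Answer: $-85440$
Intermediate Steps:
$89 \left(29 + v\right) \left(-32\right) = 89 \left(29 + 1\right) \left(-32\right) = 89 \cdot 30 \left(-32\right) = 89 \left(-960\right) = -85440$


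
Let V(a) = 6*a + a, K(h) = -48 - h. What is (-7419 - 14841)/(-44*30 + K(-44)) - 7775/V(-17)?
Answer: 3235760/39389 ≈ 82.149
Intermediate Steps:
V(a) = 7*a
(-7419 - 14841)/(-44*30 + K(-44)) - 7775/V(-17) = (-7419 - 14841)/(-44*30 + (-48 - 1*(-44))) - 7775/(7*(-17)) = -22260/(-1320 + (-48 + 44)) - 7775/(-119) = -22260/(-1320 - 4) - 7775*(-1/119) = -22260/(-1324) + 7775/119 = -22260*(-1/1324) + 7775/119 = 5565/331 + 7775/119 = 3235760/39389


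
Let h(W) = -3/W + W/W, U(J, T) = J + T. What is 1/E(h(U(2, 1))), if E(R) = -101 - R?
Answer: -1/101 ≈ -0.0099010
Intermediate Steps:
h(W) = 1 - 3/W (h(W) = -3/W + 1 = 1 - 3/W)
1/E(h(U(2, 1))) = 1/(-101 - (-3 + (2 + 1))/(2 + 1)) = 1/(-101 - (-3 + 3)/3) = 1/(-101 - 0/3) = 1/(-101 - 1*0) = 1/(-101 + 0) = 1/(-101) = -1/101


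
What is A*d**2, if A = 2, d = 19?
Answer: 722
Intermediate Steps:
A*d**2 = 2*19**2 = 2*361 = 722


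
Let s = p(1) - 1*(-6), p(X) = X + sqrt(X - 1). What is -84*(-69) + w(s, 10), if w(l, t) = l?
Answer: 5803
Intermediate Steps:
p(X) = X + sqrt(-1 + X)
s = 7 (s = (1 + sqrt(-1 + 1)) - 1*(-6) = (1 + sqrt(0)) + 6 = (1 + 0) + 6 = 1 + 6 = 7)
-84*(-69) + w(s, 10) = -84*(-69) + 7 = 5796 + 7 = 5803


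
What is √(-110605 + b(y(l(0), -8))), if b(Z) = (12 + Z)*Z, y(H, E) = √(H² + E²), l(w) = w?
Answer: I*√110445 ≈ 332.33*I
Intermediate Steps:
y(H, E) = √(E² + H²)
b(Z) = Z*(12 + Z)
√(-110605 + b(y(l(0), -8))) = √(-110605 + √((-8)² + 0²)*(12 + √((-8)² + 0²))) = √(-110605 + √(64 + 0)*(12 + √(64 + 0))) = √(-110605 + √64*(12 + √64)) = √(-110605 + 8*(12 + 8)) = √(-110605 + 8*20) = √(-110605 + 160) = √(-110445) = I*√110445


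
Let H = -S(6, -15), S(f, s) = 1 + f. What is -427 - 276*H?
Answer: 1505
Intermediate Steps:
H = -7 (H = -(1 + 6) = -1*7 = -7)
-427 - 276*H = -427 - 276*(-7) = -427 + 1932 = 1505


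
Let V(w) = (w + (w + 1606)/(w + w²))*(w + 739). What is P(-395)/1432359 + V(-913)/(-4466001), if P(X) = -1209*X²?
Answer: -1181233535341942315/8967055713305016 ≈ -131.73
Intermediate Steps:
V(w) = (739 + w)*(w + (1606 + w)/(w + w²)) (V(w) = (w + (1606 + w)/(w + w²))*(739 + w) = (739 + w)*(w + (1606 + w)/(w + w²)))
P(-395)/1432359 + V(-913)/(-4466001) = -1209*(-395)²/1432359 + ((1186834 + (-913)⁴ + 740*(-913)² + 740*(-913)³ + 2345*(-913))/((-913)*(1 - 913)))/(-4466001) = -1209*156025*(1/1432359) - 1/913*(1186834 + 694837277761 + 740*833569 + 740*(-761048497) - 2140985)/(-912)*(-1/4466001) = -188634225*1/1432359 - 1/913*(-1/912)*(1186834 + 694837277761 + 616841060 - 563175887780 - 2140985)*(-1/4466001) = -62878075/477453 - 1/913*(-1/912)*132277276890*(-1/4466001) = -62878075/477453 + (2004201165/12616)*(-1/4466001) = -62878075/477453 - 668067055/18781022872 = -1181233535341942315/8967055713305016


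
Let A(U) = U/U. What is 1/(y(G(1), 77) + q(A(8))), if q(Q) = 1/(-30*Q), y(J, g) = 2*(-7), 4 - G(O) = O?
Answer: -30/421 ≈ -0.071259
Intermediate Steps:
G(O) = 4 - O
A(U) = 1
y(J, g) = -14
q(Q) = -1/(30*Q)
1/(y(G(1), 77) + q(A(8))) = 1/(-14 - 1/30/1) = 1/(-14 - 1/30*1) = 1/(-14 - 1/30) = 1/(-421/30) = -30/421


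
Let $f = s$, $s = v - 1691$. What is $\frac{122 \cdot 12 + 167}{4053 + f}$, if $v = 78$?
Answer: $\frac{1631}{2440} \approx 0.66844$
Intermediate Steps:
$s = -1613$ ($s = 78 - 1691 = -1613$)
$f = -1613$
$\frac{122 \cdot 12 + 167}{4053 + f} = \frac{122 \cdot 12 + 167}{4053 - 1613} = \frac{1464 + 167}{2440} = 1631 \cdot \frac{1}{2440} = \frac{1631}{2440}$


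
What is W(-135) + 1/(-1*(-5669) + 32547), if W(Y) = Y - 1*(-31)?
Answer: -3974463/38216 ≈ -104.00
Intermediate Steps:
W(Y) = 31 + Y (W(Y) = Y + 31 = 31 + Y)
W(-135) + 1/(-1*(-5669) + 32547) = (31 - 135) + 1/(-1*(-5669) + 32547) = -104 + 1/(5669 + 32547) = -104 + 1/38216 = -3974463/38216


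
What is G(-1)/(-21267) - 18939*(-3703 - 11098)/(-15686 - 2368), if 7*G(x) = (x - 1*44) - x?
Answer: -4622840645/297738 ≈ -15527.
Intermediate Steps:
G(x) = -44/7 (G(x) = ((x - 1*44) - x)/7 = ((x - 44) - x)/7 = ((-44 + x) - x)/7 = (⅐)*(-44) = -44/7)
G(-1)/(-21267) - 18939*(-3703 - 11098)/(-15686 - 2368) = -44/7/(-21267) - 18939*(-3703 - 11098)/(-15686 - 2368) = -44/7*(-1/21267) - 18939/((-18054/(-14801))) = 44/148869 - 18939/((-18054*(-1/14801))) = 44/148869 - 18939/18054/14801 = 44/148869 - 18939*14801/18054 = 44/148869 - 1583707/102 = -4622840645/297738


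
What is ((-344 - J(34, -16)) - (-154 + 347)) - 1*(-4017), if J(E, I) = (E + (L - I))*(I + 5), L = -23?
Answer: 3777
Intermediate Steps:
J(E, I) = (5 + I)*(-23 + E - I) (J(E, I) = (E + (-23 - I))*(I + 5) = (-23 + E - I)*(5 + I) = (5 + I)*(-23 + E - I))
((-344 - J(34, -16)) - (-154 + 347)) - 1*(-4017) = ((-344 - (-115 - 1*(-16)² - 28*(-16) + 5*34 + 34*(-16))) - (-154 + 347)) - 1*(-4017) = ((-344 - (-115 - 1*256 + 448 + 170 - 544)) - 1*193) + 4017 = ((-344 - (-115 - 256 + 448 + 170 - 544)) - 193) + 4017 = ((-344 - 1*(-297)) - 193) + 4017 = ((-344 + 297) - 193) + 4017 = (-47 - 193) + 4017 = -240 + 4017 = 3777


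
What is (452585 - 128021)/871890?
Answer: 54094/145315 ≈ 0.37225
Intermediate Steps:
(452585 - 128021)/871890 = 324564*(1/871890) = 54094/145315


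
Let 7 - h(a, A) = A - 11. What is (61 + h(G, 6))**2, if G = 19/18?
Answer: 5329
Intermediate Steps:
G = 19/18 (G = 19*(1/18) = 19/18 ≈ 1.0556)
h(a, A) = 18 - A (h(a, A) = 7 - (A - 11) = 7 - (-11 + A) = 7 + (11 - A) = 18 - A)
(61 + h(G, 6))**2 = (61 + (18 - 1*6))**2 = (61 + (18 - 6))**2 = (61 + 12)**2 = 73**2 = 5329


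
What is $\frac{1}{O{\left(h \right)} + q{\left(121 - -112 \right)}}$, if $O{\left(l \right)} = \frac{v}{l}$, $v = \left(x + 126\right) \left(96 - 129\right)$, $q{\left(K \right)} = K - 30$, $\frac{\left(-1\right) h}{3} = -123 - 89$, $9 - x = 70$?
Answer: $\frac{212}{42321} \approx 0.0050093$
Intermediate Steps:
$x = -61$ ($x = 9 - 70 = -61$)
$h = 636$ ($h = - 3 \left(-123 - 89\right) = \left(-3\right) \left(-212\right) = 636$)
$q{\left(K \right)} = -30 + K$ ($q{\left(K \right)} = K - 30 = -30 + K$)
$v = -2145$ ($v = \left(-61 + 126\right) \left(96 - 129\right) = 65 \left(-33\right) = -2145$)
$O{\left(l \right)} = - \frac{2145}{l}$
$\frac{1}{O{\left(h \right)} + q{\left(121 - -112 \right)}} = \frac{1}{- \frac{2145}{636} + \left(-30 + \left(121 - -112\right)\right)} = \frac{1}{\left(-2145\right) \frac{1}{636} + \left(-30 + \left(121 + 112\right)\right)} = \frac{1}{- \frac{715}{212} + \left(-30 + 233\right)} = \frac{1}{- \frac{715}{212} + 203} = \frac{1}{\frac{42321}{212}} = \frac{212}{42321}$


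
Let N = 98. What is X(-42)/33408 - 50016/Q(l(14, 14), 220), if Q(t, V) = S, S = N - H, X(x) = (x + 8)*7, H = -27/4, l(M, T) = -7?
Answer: -3341918917/6998976 ≈ -477.49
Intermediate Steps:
H = -27/4 (H = -27*1/4 = -27/4 ≈ -6.7500)
X(x) = 56 + 7*x (X(x) = (8 + x)*7 = 56 + 7*x)
S = 419/4 (S = 98 - 1*(-27/4) = 98 + 27/4 = 419/4 ≈ 104.75)
Q(t, V) = 419/4
X(-42)/33408 - 50016/Q(l(14, 14), 220) = (56 + 7*(-42))/33408 - 50016/419/4 = (56 - 294)*(1/33408) - 50016*4/419 = -238*1/33408 - 200064/419 = -119/16704 - 200064/419 = -3341918917/6998976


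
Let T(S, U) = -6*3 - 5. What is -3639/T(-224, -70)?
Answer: 3639/23 ≈ 158.22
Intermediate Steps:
T(S, U) = -23 (T(S, U) = -18 - 5 = -23)
-3639/T(-224, -70) = -3639/(-23) = -3639*(-1/23) = 3639/23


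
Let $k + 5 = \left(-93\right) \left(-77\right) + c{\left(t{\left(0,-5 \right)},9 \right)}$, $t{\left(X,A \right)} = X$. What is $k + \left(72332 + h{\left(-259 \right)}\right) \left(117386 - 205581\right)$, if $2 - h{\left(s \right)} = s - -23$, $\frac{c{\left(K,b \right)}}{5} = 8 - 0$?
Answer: $-6400303954$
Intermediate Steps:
$c{\left(K,b \right)} = 40$ ($c{\left(K,b \right)} = 5 \left(8 - 0\right) = 5 \left(8 + 0\right) = 5 \cdot 8 = 40$)
$h{\left(s \right)} = -21 - s$ ($h{\left(s \right)} = 2 - \left(s - -23\right) = 2 - \left(s + 23\right) = 2 - \left(23 + s\right) = -21 - s$)
$k = 7196$ ($k = -5 + \left(\left(-93\right) \left(-77\right) + 40\right) = -5 + \left(7161 + 40\right) = -5 + 7201 = 7196$)
$k + \left(72332 + h{\left(-259 \right)}\right) \left(117386 - 205581\right) = 7196 + \left(72332 - -238\right) \left(117386 - 205581\right) = 7196 + \left(72332 + \left(-21 + 259\right)\right) \left(-88195\right) = 7196 + \left(72332 + 238\right) \left(-88195\right) = 7196 + 72570 \left(-88195\right) = 7196 - 6400311150 = -6400303954$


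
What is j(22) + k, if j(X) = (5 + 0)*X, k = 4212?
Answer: 4322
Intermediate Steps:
j(X) = 5*X
j(22) + k = 5*22 + 4212 = 110 + 4212 = 4322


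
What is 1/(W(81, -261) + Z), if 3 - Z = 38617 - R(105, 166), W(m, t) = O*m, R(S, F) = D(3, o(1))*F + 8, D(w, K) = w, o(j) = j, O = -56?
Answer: -1/42644 ≈ -2.3450e-5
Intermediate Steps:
R(S, F) = 8 + 3*F (R(S, F) = 3*F + 8 = 8 + 3*F)
W(m, t) = -56*m
Z = -38108 (Z = 3 - (38617 - (8 + 3*166)) = 3 - (38617 - (8 + 498)) = 3 - (38617 - 1*506) = 3 - (38617 - 506) = 3 - 1*38111 = 3 - 38111 = -38108)
1/(W(81, -261) + Z) = 1/(-56*81 - 38108) = 1/(-4536 - 38108) = 1/(-42644) = -1/42644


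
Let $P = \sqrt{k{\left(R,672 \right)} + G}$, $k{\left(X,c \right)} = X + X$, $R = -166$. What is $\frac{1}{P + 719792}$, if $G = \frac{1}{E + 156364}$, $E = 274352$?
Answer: $\frac{310025931072}{223154185121174735} - \frac{2 i \sqrt{15397850522769}}{223154185121174735} \approx 1.3893 \cdot 10^{-6} - 3.5169 \cdot 10^{-11} i$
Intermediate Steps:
$k{\left(X,c \right)} = 2 X$
$G = \frac{1}{430716}$ ($G = \frac{1}{274352 + 156364} = \frac{1}{430716} \approx 2.3217 \cdot 10^{-6}$)
$P = \frac{i \sqrt{15397850522769}}{215358}$ ($P = \sqrt{2 \left(-166\right) + \frac{1}{430716}} = \sqrt{-332 + \frac{1}{430716}} = \sqrt{- \frac{142997711}{430716}} = \frac{i \sqrt{15397850522769}}{215358} \approx 18.221 i$)
$\frac{1}{P + 719792} = \frac{1}{\frac{i \sqrt{15397850522769}}{215358} + 719792} = \frac{1}{719792 + \frac{i \sqrt{15397850522769}}{215358}}$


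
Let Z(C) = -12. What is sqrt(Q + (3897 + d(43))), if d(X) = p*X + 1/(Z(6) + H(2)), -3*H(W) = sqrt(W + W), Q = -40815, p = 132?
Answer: 3*I*sqrt(5012618)/38 ≈ 176.75*I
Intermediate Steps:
H(W) = -sqrt(2)*sqrt(W)/3 (H(W) = -sqrt(W + W)/3 = -sqrt(2)*sqrt(W)/3)
d(X) = -3/38 + 132*X (d(X) = 132*X + 1/(-12 - sqrt(2)*sqrt(2)/3) = 132*X + 1/(-12 - 2/3) = 132*X + 1/(-38/3) = 132*X - 3/38 = -3/38 + 132*X)
sqrt(Q + (3897 + d(43))) = sqrt(-40815 + (3897 + (-3/38 + 132*43))) = sqrt(-40815 + (3897 + (-3/38 + 5676))) = sqrt(-40815 + (3897 + 215685/38)) = sqrt(-40815 + 363771/38) = sqrt(-1187199/38) = 3*I*sqrt(5012618)/38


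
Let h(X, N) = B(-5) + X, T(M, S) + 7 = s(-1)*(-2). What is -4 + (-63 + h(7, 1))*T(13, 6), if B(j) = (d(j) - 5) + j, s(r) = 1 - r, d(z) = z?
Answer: 777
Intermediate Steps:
B(j) = -5 + 2*j (B(j) = (j - 5) + j = (-5 + j) + j = -5 + 2*j)
T(M, S) = -11 (T(M, S) = -7 + (1 - 1*(-1))*(-2) = -7 + (1 + 1)*(-2) = -7 + 2*(-2) = -7 - 4 = -11)
h(X, N) = -15 + X (h(X, N) = (-5 + 2*(-5)) + X = (-5 - 10) + X = -15 + X)
-4 + (-63 + h(7, 1))*T(13, 6) = -4 + (-63 + (-15 + 7))*(-11) = -4 + (-63 - 8)*(-11) = -4 - 71*(-11) = -4 + 781 = 777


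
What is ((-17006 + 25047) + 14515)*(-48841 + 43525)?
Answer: -119907696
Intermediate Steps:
((-17006 + 25047) + 14515)*(-48841 + 43525) = (8041 + 14515)*(-5316) = 22556*(-5316) = -119907696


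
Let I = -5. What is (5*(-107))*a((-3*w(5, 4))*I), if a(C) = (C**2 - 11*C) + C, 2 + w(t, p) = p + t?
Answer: -5336625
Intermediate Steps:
w(t, p) = -2 + p + t (w(t, p) = -2 + (p + t) = -2 + p + t)
a(C) = C**2 - 10*C
(5*(-107))*a((-3*w(5, 4))*I) = (5*(-107))*((-3*(-2 + 4 + 5)*(-5))*(-10 - 3*(-2 + 4 + 5)*(-5))) = -535*-3*7*(-5)*(-10 - 3*7*(-5)) = -535*(-21*(-5))*(-10 - 21*(-5)) = -56175*(-10 + 105) = -56175*95 = -535*9975 = -5336625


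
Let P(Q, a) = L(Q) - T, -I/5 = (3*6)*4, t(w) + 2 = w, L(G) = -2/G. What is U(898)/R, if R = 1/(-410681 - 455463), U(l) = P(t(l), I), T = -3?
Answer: -36350981/14 ≈ -2.5965e+6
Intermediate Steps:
t(w) = -2 + w
I = -360 (I = -5*3*6*4 = -90*4 = -5*72 = -360)
P(Q, a) = 3 - 2/Q (P(Q, a) = -2/Q - 1*(-3) = -2/Q + 3 = 3 - 2/Q)
U(l) = 3 - 2/(-2 + l)
R = -1/866144 (R = 1/(-866144) = -1/866144 ≈ -1.1545e-6)
U(898)/R = ((-8 + 3*898)/(-2 + 898))/(-1/866144) = ((-8 + 2694)/896)*(-866144) = ((1/896)*2686)*(-866144) = (1343/448)*(-866144) = -36350981/14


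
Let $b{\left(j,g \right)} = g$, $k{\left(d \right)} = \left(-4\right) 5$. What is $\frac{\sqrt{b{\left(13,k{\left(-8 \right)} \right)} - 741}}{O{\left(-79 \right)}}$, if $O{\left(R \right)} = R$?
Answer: $- \frac{i \sqrt{761}}{79} \approx - 0.34919 i$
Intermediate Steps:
$k{\left(d \right)} = -20$
$\frac{\sqrt{b{\left(13,k{\left(-8 \right)} \right)} - 741}}{O{\left(-79 \right)}} = \frac{\sqrt{-20 - 741}}{-79} = \sqrt{-761} \left(- \frac{1}{79}\right) = i \sqrt{761} \left(- \frac{1}{79}\right) = - \frac{i \sqrt{761}}{79}$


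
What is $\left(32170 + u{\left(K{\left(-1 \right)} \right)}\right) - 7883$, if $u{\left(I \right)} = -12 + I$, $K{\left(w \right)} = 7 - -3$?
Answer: $24285$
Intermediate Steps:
$K{\left(w \right)} = 10$ ($K{\left(w \right)} = 7 + 3 = 10$)
$\left(32170 + u{\left(K{\left(-1 \right)} \right)}\right) - 7883 = \left(32170 + \left(-12 + 10\right)\right) - 7883 = \left(32170 - 2\right) - 7883 = 32168 - 7883 = 24285$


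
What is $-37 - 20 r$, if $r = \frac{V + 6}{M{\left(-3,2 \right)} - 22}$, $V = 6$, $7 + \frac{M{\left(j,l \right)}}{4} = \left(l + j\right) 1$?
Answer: $- \frac{293}{9} \approx -32.556$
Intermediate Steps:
$M{\left(j,l \right)} = -28 + 4 j + 4 l$ ($M{\left(j,l \right)} = -28 + 4 \left(l + j\right) 1 = -28 + 4 \left(j + l\right) 1 = -28 + 4 \left(j + l\right) = -28 + \left(4 j + 4 l\right) = -28 + 4 j + 4 l$)
$r = - \frac{2}{9}$ ($r = \frac{6 + 6}{\left(-28 + 4 \left(-3\right) + 4 \cdot 2\right) - 22} = \frac{12}{\left(-28 - 12 + 8\right) - 22} = \frac{12}{-32 - 22} = \frac{12}{-54} = 12 \left(- \frac{1}{54}\right) = - \frac{2}{9} \approx -0.22222$)
$-37 - 20 r = -37 - - \frac{40}{9} = -37 + \frac{40}{9} = - \frac{293}{9}$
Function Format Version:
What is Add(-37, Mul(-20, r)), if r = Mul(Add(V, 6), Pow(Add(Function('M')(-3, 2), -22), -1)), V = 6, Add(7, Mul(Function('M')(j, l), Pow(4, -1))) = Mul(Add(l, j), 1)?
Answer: Rational(-293, 9) ≈ -32.556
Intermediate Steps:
Function('M')(j, l) = Add(-28, Mul(4, j), Mul(4, l)) (Function('M')(j, l) = Add(-28, Mul(4, Mul(Add(l, j), 1))) = Add(-28, Mul(4, Mul(Add(j, l), 1))) = Add(-28, Mul(4, Add(j, l))) = Add(-28, Add(Mul(4, j), Mul(4, l))) = Add(-28, Mul(4, j), Mul(4, l)))
r = Rational(-2, 9) (r = Mul(Add(6, 6), Pow(Add(Add(-28, Mul(4, -3), Mul(4, 2)), -22), -1)) = Mul(12, Pow(Add(Add(-28, -12, 8), -22), -1)) = Mul(12, Pow(Add(-32, -22), -1)) = Mul(12, Pow(-54, -1)) = Mul(12, Rational(-1, 54)) = Rational(-2, 9) ≈ -0.22222)
Add(-37, Mul(-20, r)) = Add(-37, Mul(-20, Rational(-2, 9))) = Add(-37, Rational(40, 9)) = Rational(-293, 9)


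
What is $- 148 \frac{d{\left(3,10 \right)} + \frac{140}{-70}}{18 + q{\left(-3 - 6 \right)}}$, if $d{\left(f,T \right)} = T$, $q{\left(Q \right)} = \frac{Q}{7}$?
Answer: $- \frac{8288}{117} \approx -70.838$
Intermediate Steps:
$q{\left(Q \right)} = \frac{Q}{7}$ ($q{\left(Q \right)} = Q \frac{1}{7} = \frac{Q}{7}$)
$- 148 \frac{d{\left(3,10 \right)} + \frac{140}{-70}}{18 + q{\left(-3 - 6 \right)}} = - 148 \frac{10 + \frac{140}{-70}}{18 + \frac{-3 - 6}{7}} = - 148 \frac{10 + 140 \left(- \frac{1}{70}\right)}{18 + \frac{1}{7} \left(-9\right)} = - 148 \frac{10 - 2}{18 - \frac{9}{7}} = - 148 \frac{8}{\frac{117}{7}} = - 148 \cdot 8 \cdot \frac{7}{117} = \left(-148\right) \frac{56}{117} = - \frac{8288}{117}$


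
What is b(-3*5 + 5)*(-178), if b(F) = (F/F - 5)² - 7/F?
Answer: -14863/5 ≈ -2972.6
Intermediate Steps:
b(F) = 16 - 7/F (b(F) = (1 - 5)² - 7/F = (-4)² - 7/F = 16 - 7/F)
b(-3*5 + 5)*(-178) = (16 - 7/(-3*5 + 5))*(-178) = (16 - 7/(-15 + 5))*(-178) = (16 - 7/(-10))*(-178) = (16 - 7*(-⅒))*(-178) = (16 + 7/10)*(-178) = (167/10)*(-178) = -14863/5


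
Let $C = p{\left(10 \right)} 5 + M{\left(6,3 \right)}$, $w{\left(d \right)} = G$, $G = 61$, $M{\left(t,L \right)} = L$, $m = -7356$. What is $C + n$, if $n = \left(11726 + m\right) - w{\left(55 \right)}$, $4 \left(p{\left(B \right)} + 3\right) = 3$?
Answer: $\frac{17203}{4} \approx 4300.8$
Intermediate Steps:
$p{\left(B \right)} = - \frac{9}{4}$ ($p{\left(B \right)} = -3 + \frac{1}{4} \cdot 3 = -3 + \frac{3}{4} = - \frac{9}{4}$)
$w{\left(d \right)} = 61$
$n = 4309$ ($n = \left(11726 - 7356\right) - 61 = 4370 - 61 = 4309$)
$C = - \frac{33}{4}$ ($C = \left(- \frac{9}{4}\right) 5 + 3 = - \frac{45}{4} + 3 = - \frac{33}{4} \approx -8.25$)
$C + n = - \frac{33}{4} + 4309 = \frac{17203}{4}$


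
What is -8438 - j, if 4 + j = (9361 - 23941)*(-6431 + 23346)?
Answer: 246612266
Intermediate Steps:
j = -246620704 (j = -4 + (9361 - 23941)*(-6431 + 23346) = -4 - 14580*16915 = -4 - 246620700 = -246620704)
-8438 - j = -8438 - 1*(-246620704) = -8438 + 246620704 = 246612266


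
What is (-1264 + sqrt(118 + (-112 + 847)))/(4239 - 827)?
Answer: -316/853 + sqrt(853)/3412 ≈ -0.36190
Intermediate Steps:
(-1264 + sqrt(118 + (-112 + 847)))/(4239 - 827) = (-1264 + sqrt(118 + 735))/3412 = (-1264 + sqrt(853))*(1/3412) = -316/853 + sqrt(853)/3412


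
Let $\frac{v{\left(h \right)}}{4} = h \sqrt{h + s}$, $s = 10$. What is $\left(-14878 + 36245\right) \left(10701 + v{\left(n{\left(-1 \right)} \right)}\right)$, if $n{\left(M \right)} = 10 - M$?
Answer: $228648267 + 940148 \sqrt{21} \approx 2.3296 \cdot 10^{8}$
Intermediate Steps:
$v{\left(h \right)} = 4 h \sqrt{10 + h}$ ($v{\left(h \right)} = 4 h \sqrt{h + 10} = 4 h \sqrt{10 + h}$)
$\left(-14878 + 36245\right) \left(10701 + v{\left(n{\left(-1 \right)} \right)}\right) = \left(-14878 + 36245\right) \left(10701 + 4 \left(10 - -1\right) \sqrt{10 + \left(10 - -1\right)}\right) = 21367 \left(10701 + 4 \left(10 + 1\right) \sqrt{10 + \left(10 + 1\right)}\right) = 21367 \left(10701 + 4 \cdot 11 \sqrt{10 + 11}\right) = 21367 \left(10701 + 4 \cdot 11 \sqrt{21}\right) = 21367 \left(10701 + 44 \sqrt{21}\right) = 228648267 + 940148 \sqrt{21}$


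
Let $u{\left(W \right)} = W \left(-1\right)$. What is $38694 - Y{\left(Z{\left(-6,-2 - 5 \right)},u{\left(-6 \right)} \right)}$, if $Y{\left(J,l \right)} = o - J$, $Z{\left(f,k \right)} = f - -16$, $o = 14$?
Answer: $38690$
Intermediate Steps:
$Z{\left(f,k \right)} = 16 + f$ ($Z{\left(f,k \right)} = f + 16 = 16 + f$)
$u{\left(W \right)} = - W$
$Y{\left(J,l \right)} = 14 - J$
$38694 - Y{\left(Z{\left(-6,-2 - 5 \right)},u{\left(-6 \right)} \right)} = 38694 - \left(14 - \left(16 - 6\right)\right) = 38694 - \left(14 - 10\right) = 38694 - 4 = 38690$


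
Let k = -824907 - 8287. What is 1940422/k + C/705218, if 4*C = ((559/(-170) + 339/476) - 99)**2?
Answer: -15478215003654906203/6656614893200809600 ≈ -2.3252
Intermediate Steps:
C = 58443546001/22657600 (C = ((559/(-170) + 339/476) - 99)**2/4 = ((559*(-1/170) + 339*(1/476)) - 99)**2/4 = ((-559/170 + 339/476) - 99)**2/4 = (-6131/2380 - 99)**2/4 = (-241751/2380)**2/4 = (1/4)*(58443546001/5664400) = 58443546001/22657600 ≈ 2579.4)
k = -833194
1940422/k + C/705218 = 1940422/(-833194) + (58443546001/22657600)/705218 = 1940422*(-1/833194) + (58443546001/22657600)*(1/705218) = -970211/416597 + 58443546001/15978547356800 = -15478215003654906203/6656614893200809600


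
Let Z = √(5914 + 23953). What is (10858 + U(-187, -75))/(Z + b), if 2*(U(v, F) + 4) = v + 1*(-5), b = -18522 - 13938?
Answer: -349204680/1053621733 - 10758*√29867/1053621733 ≈ -0.33320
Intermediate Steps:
Z = √29867 ≈ 172.82
b = -32460
U(v, F) = -13/2 + v/2 (U(v, F) = -4 + (v + 1*(-5))/2 = -4 + (v - 5)/2 = -4 + (-5 + v)/2 = -4 + (-5/2 + v/2) = -13/2 + v/2)
(10858 + U(-187, -75))/(Z + b) = (10858 + (-13/2 + (½)*(-187)))/(√29867 - 32460) = (10858 + (-13/2 - 187/2))/(-32460 + √29867) = (10858 - 100)/(-32460 + √29867) = 10758/(-32460 + √29867)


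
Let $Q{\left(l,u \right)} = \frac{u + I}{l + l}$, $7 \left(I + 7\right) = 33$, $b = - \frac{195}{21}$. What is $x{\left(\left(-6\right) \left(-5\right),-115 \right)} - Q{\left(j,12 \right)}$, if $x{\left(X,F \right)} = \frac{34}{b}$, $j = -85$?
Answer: $- \frac{328}{91} \approx -3.6044$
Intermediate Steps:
$b = - \frac{65}{7}$ ($b = \left(-195\right) \frac{1}{21} = - \frac{65}{7} \approx -9.2857$)
$I = - \frac{16}{7}$ ($I = -7 + \frac{1}{7} \cdot 33 = -7 + \frac{33}{7} = - \frac{16}{7} \approx -2.2857$)
$Q{\left(l,u \right)} = \frac{- \frac{16}{7} + u}{2 l}$ ($Q{\left(l,u \right)} = \frac{u - \frac{16}{7}}{l + l} = \frac{- \frac{16}{7} + u}{2 l}$)
$x{\left(X,F \right)} = - \frac{238}{65}$ ($x{\left(X,F \right)} = \frac{34}{- \frac{65}{7}} = 34 \left(- \frac{7}{65}\right) = - \frac{238}{65}$)
$x{\left(\left(-6\right) \left(-5\right),-115 \right)} - Q{\left(j,12 \right)} = - \frac{238}{65} - \frac{-16 + 7 \cdot 12}{14 \left(-85\right)} = - \frac{238}{65} - \frac{1}{14} \left(- \frac{1}{85}\right) \left(-16 + 84\right) = - \frac{238}{65} - \frac{1}{14} \left(- \frac{1}{85}\right) 68 = - \frac{238}{65} - - \frac{2}{35} = - \frac{238}{65} + \frac{2}{35} = - \frac{328}{91}$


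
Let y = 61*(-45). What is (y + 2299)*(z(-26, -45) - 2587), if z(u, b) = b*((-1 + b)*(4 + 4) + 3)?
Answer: -6171748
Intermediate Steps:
y = -2745
z(u, b) = b*(-5 + 8*b) (z(u, b) = b*((-1 + b)*8 + 3) = b*((-8 + 8*b) + 3) = b*(-5 + 8*b))
(y + 2299)*(z(-26, -45) - 2587) = (-2745 + 2299)*(-45*(-5 + 8*(-45)) - 2587) = -446*(-45*(-5 - 360) - 2587) = -446*(-45*(-365) - 2587) = -446*(16425 - 2587) = -446*13838 = -6171748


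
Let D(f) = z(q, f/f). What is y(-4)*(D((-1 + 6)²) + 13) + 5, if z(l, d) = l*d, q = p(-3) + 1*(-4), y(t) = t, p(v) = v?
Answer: -19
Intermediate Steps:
q = -7 (q = -3 + 1*(-4) = -3 - 4 = -7)
z(l, d) = d*l
D(f) = -7 (D(f) = (f/f)*(-7) = 1*(-7) = -7)
y(-4)*(D((-1 + 6)²) + 13) + 5 = -4*(-7 + 13) + 5 = -4*6 + 5 = -24 + 5 = -19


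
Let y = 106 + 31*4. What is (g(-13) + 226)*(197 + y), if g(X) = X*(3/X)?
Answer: 97783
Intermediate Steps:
y = 230 (y = 106 + 124 = 230)
g(X) = 3
(g(-13) + 226)*(197 + y) = (3 + 226)*(197 + 230) = 229*427 = 97783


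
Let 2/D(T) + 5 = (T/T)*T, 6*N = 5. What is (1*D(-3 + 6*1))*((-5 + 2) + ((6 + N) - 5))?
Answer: 7/6 ≈ 1.1667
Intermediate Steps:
N = ⅚ (N = (⅙)*5 = ⅚ ≈ 0.83333)
D(T) = 2/(-5 + T) (D(T) = 2/(-5 + (T/T)*T) = 2/(-5 + 1*T) = 2/(-5 + T))
(1*D(-3 + 6*1))*((-5 + 2) + ((6 + N) - 5)) = (1*(2/(-5 + (-3 + 6*1))))*((-5 + 2) + ((6 + ⅚) - 5)) = (1*(2/(-5 + (-3 + 6))))*(-3 + (41/6 - 5)) = (1*(2/(-5 + 3)))*(-3 + 11/6) = (1*(2/(-2)))*(-7/6) = (1*(2*(-½)))*(-7/6) = (1*(-1))*(-7/6) = -1*(-7/6) = 7/6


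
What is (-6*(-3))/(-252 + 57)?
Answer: -6/65 ≈ -0.092308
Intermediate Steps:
(-6*(-3))/(-252 + 57) = 18/(-195) = -1/195*18 = -6/65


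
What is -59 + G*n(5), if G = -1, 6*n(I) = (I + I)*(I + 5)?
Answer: -227/3 ≈ -75.667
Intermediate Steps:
n(I) = I*(5 + I)/3 (n(I) = ((I + I)*(I + 5))/6 = ((2*I)*(5 + I))/6 = (2*I*(5 + I))/6 = I*(5 + I)/3)
-59 + G*n(5) = -59 - 5*(5 + 5)/3 = -59 - 5*10/3 = -59 - 1*50/3 = -59 - 50/3 = -227/3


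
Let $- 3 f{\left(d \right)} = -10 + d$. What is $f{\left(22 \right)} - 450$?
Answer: $-454$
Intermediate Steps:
$f{\left(d \right)} = \frac{10}{3} - \frac{d}{3}$ ($f{\left(d \right)} = - \frac{-10 + d}{3} = \frac{10}{3} - \frac{d}{3}$)
$f{\left(22 \right)} - 450 = \left(\frac{10}{3} - \frac{22}{3}\right) - 450 = -4 - 450 = -454$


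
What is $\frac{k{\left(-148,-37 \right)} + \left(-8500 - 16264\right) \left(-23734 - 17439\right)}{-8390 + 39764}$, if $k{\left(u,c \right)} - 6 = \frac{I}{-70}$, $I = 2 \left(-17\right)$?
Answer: $\frac{11895428749}{366030} \approx 32499.0$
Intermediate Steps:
$I = -34$
$k{\left(u,c \right)} = \frac{227}{35}$ ($k{\left(u,c \right)} = 6 - \frac{34}{-70} = 6 - - \frac{17}{35} = 6 + \frac{17}{35} = \frac{227}{35}$)
$\frac{k{\left(-148,-37 \right)} + \left(-8500 - 16264\right) \left(-23734 - 17439\right)}{-8390 + 39764} = \frac{\frac{227}{35} + \left(-8500 - 16264\right) \left(-23734 - 17439\right)}{-8390 + 39764} = \frac{\frac{227}{35} - -1019608172}{31374} = \left(\frac{227}{35} + 1019608172\right) \frac{1}{31374} = \frac{35686286247}{35} \cdot \frac{1}{31374} = \frac{11895428749}{366030}$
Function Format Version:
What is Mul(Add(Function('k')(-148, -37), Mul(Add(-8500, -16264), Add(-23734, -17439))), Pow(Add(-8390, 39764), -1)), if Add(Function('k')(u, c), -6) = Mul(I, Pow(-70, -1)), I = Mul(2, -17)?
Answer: Rational(11895428749, 366030) ≈ 32499.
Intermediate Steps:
I = -34
Function('k')(u, c) = Rational(227, 35) (Function('k')(u, c) = Add(6, Mul(-34, Pow(-70, -1))) = Add(6, Mul(-34, Rational(-1, 70))) = Add(6, Rational(17, 35)) = Rational(227, 35))
Mul(Add(Function('k')(-148, -37), Mul(Add(-8500, -16264), Add(-23734, -17439))), Pow(Add(-8390, 39764), -1)) = Mul(Add(Rational(227, 35), Mul(Add(-8500, -16264), Add(-23734, -17439))), Pow(Add(-8390, 39764), -1)) = Mul(Add(Rational(227, 35), Mul(-24764, -41173)), Pow(31374, -1)) = Mul(Add(Rational(227, 35), 1019608172), Rational(1, 31374)) = Mul(Rational(35686286247, 35), Rational(1, 31374)) = Rational(11895428749, 366030)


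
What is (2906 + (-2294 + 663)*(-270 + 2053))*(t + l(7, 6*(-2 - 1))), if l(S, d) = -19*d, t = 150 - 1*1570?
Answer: 3131770026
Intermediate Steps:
t = -1420 (t = 150 - 1570 = -1420)
(2906 + (-2294 + 663)*(-270 + 2053))*(t + l(7, 6*(-2 - 1))) = (2906 + (-2294 + 663)*(-270 + 2053))*(-1420 - 114*(-2 - 1)) = (2906 - 1631*1783)*(-1420 - 114*(-3)) = (2906 - 2908073)*(-1420 - 19*(-18)) = -2905167*(-1420 + 342) = -2905167*(-1078) = 3131770026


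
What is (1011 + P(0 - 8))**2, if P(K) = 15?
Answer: 1052676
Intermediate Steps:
(1011 + P(0 - 8))**2 = (1011 + 15)**2 = 1026**2 = 1052676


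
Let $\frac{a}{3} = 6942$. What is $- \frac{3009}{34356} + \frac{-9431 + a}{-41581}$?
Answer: $- \frac{4004681}{11074084} \approx -0.36163$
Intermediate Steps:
$a = 20826$ ($a = 3 \cdot 6942 = 20826$)
$- \frac{3009}{34356} + \frac{-9431 + a}{-41581} = - \frac{3009}{34356} + \frac{-9431 + 20826}{-41581} = \left(-3009\right) \frac{1}{34356} + 11395 \left(- \frac{1}{41581}\right) = - \frac{1003}{11452} - \frac{265}{967} = - \frac{4004681}{11074084}$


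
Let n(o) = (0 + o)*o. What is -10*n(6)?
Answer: -360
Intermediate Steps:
n(o) = o**2 (n(o) = o*o = o**2)
-10*n(6) = -10*6**2 = -10*36 = -360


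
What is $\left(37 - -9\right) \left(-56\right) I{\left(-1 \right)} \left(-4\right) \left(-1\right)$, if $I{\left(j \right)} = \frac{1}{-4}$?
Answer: $2576$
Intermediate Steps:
$I{\left(j \right)} = - \frac{1}{4}$
$\left(37 - -9\right) \left(-56\right) I{\left(-1 \right)} \left(-4\right) \left(-1\right) = \left(37 - -9\right) \left(-56\right) \left(- \frac{1}{4}\right) \left(-4\right) \left(-1\right) = \left(37 + 9\right) \left(-56\right) 1 \left(-1\right) = 46 \left(-56\right) \left(-1\right) = \left(-2576\right) \left(-1\right) = 2576$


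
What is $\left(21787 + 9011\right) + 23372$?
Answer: $54170$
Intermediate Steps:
$\left(21787 + 9011\right) + 23372 = 30798 + 23372 = 54170$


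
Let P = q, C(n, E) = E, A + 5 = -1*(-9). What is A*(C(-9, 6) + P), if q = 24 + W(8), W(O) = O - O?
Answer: 120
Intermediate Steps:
W(O) = 0
q = 24 (q = 24 + 0 = 24)
A = 4 (A = -5 - 1*(-9) = -5 + 9 = 4)
P = 24
A*(C(-9, 6) + P) = 4*(6 + 24) = 4*30 = 120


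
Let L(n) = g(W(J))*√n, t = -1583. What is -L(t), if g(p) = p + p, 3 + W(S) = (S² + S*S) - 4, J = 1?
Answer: 10*I*√1583 ≈ 397.87*I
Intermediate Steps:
W(S) = -7 + 2*S² (W(S) = -3 + ((S² + S*S) - 4) = -3 + ((S² + S²) - 4) = -3 + (2*S² - 4) = -3 + (-4 + 2*S²) = -7 + 2*S²)
g(p) = 2*p
L(n) = -10*√n (L(n) = (2*(-7 + 2*1²))*√n = (2*(-7 + 2*1))*√n = (2*(-7 + 2))*√n = (2*(-5))*√n = -10*√n)
-L(t) = -(-10)*√(-1583) = -(-10)*I*√1583 = 10*I*√1583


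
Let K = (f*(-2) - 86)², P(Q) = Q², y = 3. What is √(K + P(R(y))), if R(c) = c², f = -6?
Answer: √5557 ≈ 74.545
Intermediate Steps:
K = 5476 (K = (-6*(-2) - 86)² = (12 - 86)² = (-74)² = 5476)
√(K + P(R(y))) = √(5476 + (3²)²) = √(5476 + 9²) = √(5476 + 81) = √5557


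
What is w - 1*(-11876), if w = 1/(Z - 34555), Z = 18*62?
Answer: 397121563/33439 ≈ 11876.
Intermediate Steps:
Z = 1116
w = -1/33439 (w = 1/(1116 - 34555) = 1/(-33439) = -1/33439 ≈ -2.9905e-5)
w - 1*(-11876) = -1/33439 - 1*(-11876) = -1/33439 + 11876 = 397121563/33439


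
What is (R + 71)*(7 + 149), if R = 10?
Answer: 12636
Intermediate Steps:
(R + 71)*(7 + 149) = (10 + 71)*(7 + 149) = 81*156 = 12636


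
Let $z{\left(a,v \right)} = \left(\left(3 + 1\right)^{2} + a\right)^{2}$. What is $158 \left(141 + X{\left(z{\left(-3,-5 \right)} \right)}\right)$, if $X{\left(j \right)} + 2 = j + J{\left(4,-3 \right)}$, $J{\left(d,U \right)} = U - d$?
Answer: $47558$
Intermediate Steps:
$z{\left(a,v \right)} = \left(16 + a\right)^{2}$ ($z{\left(a,v \right)} = \left(4^{2} + a\right)^{2} = \left(16 + a\right)^{2}$)
$X{\left(j \right)} = -9 + j$ ($X{\left(j \right)} = -2 + \left(j - 7\right) = -2 + \left(-7 + j\right) = -9 + j$)
$158 \left(141 + X{\left(z{\left(-3,-5 \right)} \right)}\right) = 158 \left(141 - \left(9 - \left(16 - 3\right)^{2}\right)\right) = 158 \left(141 - \left(9 - 13^{2}\right)\right) = 158 \left(141 + \left(-9 + 169\right)\right) = 158 \left(141 + 160\right) = 158 \cdot 301 = 47558$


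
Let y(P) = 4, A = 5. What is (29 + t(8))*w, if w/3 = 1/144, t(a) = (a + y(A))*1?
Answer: 41/48 ≈ 0.85417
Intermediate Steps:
t(a) = 4 + a (t(a) = (a + 4)*1 = (4 + a)*1 = 4 + a)
w = 1/48 (w = 3/144 = 3*(1/144) = 1/48 ≈ 0.020833)
(29 + t(8))*w = (29 + (4 + 8))*(1/48) = (29 + 12)*(1/48) = 41*(1/48) = 41/48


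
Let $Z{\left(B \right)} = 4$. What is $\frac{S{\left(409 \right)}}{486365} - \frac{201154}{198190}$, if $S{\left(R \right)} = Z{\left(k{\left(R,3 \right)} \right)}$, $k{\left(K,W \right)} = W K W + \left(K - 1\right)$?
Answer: $- \frac{1956669449}{1927853587} \approx -1.0149$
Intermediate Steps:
$k{\left(K,W \right)} = -1 + K + K W^{2}$ ($k{\left(K,W \right)} = K W W + \left(-1 + K\right) = K W^{2} + \left(-1 + K\right) = -1 + K + K W^{2}$)
$S{\left(R \right)} = 4$
$\frac{S{\left(409 \right)}}{486365} - \frac{201154}{198190} = \frac{4}{486365} - \frac{201154}{198190} = 4 \cdot \frac{1}{486365} - \frac{100577}{99095} = \frac{4}{486365} - \frac{100577}{99095} = - \frac{1956669449}{1927853587}$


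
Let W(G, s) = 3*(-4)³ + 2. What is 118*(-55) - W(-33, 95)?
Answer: -6300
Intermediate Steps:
W(G, s) = -190 (W(G, s) = 3*(-64) + 2 = -192 + 2 = -190)
118*(-55) - W(-33, 95) = 118*(-55) - 1*(-190) = -6490 + 190 = -6300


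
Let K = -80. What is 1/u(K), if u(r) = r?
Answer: -1/80 ≈ -0.012500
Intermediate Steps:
1/u(K) = 1/(-80) = -1/80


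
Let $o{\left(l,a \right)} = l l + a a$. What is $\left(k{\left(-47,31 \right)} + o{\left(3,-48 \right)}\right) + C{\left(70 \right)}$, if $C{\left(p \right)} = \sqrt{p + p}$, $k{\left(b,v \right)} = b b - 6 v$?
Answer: $4336 + 2 \sqrt{35} \approx 4347.8$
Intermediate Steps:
$k{\left(b,v \right)} = b^{2} - 6 v$
$o{\left(l,a \right)} = a^{2} + l^{2}$ ($o{\left(l,a \right)} = l^{2} + a^{2} = a^{2} + l^{2}$)
$C{\left(p \right)} = \sqrt{2} \sqrt{p}$ ($C{\left(p \right)} = \sqrt{2 p} = \sqrt{2} \sqrt{p}$)
$\left(k{\left(-47,31 \right)} + o{\left(3,-48 \right)}\right) + C{\left(70 \right)} = \left(\left(\left(-47\right)^{2} - 186\right) + \left(\left(-48\right)^{2} + 3^{2}\right)\right) + \sqrt{2} \sqrt{70} = \left(\left(2209 - 186\right) + \left(2304 + 9\right)\right) + 2 \sqrt{35} = \left(2023 + 2313\right) + 2 \sqrt{35} = 4336 + 2 \sqrt{35}$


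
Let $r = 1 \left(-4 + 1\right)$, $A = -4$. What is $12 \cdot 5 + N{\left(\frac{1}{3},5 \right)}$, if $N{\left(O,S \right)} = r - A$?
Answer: $61$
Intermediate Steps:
$r = -3$ ($r = 1 \left(-3\right) = -3$)
$N{\left(O,S \right)} = 1$ ($N{\left(O,S \right)} = -3 - -4 = -3 + 4 = 1$)
$12 \cdot 5 + N{\left(\frac{1}{3},5 \right)} = 12 \cdot 5 + 1 = 60 + 1 = 61$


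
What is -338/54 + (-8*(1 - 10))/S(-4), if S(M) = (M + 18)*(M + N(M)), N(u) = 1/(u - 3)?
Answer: -5873/783 ≈ -7.5006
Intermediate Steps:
N(u) = 1/(-3 + u)
S(M) = (18 + M)*(M + 1/(-3 + M)) (S(M) = (M + 18)*(M + 1/(-3 + M)) = (18 + M)*(M + 1/(-3 + M)))
-338/54 + (-8*(1 - 10))/S(-4) = -338/54 + (-8*(1 - 10))/(((18 - 4 - 4*(-3 - 4)*(18 - 4))/(-3 - 4))) = -338*1/54 + (-8*(-9))/(((18 - 4 - 4*(-7)*14)/(-7))) = -169/27 + 72/((-(18 - 4 + 392)/7)) = -169/27 + 72/((-⅐*406)) = -169/27 + 72/(-58) = -169/27 + 72*(-1/58) = -169/27 - 36/29 = -5873/783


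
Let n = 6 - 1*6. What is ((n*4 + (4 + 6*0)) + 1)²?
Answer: 25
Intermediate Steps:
n = 0 (n = 6 - 6 = 0)
((n*4 + (4 + 6*0)) + 1)² = ((0*4 + (4 + 6*0)) + 1)² = ((0 + (4 + 0)) + 1)² = ((0 + 4) + 1)² = (4 + 1)² = 5² = 25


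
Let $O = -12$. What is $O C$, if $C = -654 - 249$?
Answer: $10836$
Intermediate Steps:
$C = -903$ ($C = -654 - 249 = -903$)
$O C = \left(-12\right) \left(-903\right) = 10836$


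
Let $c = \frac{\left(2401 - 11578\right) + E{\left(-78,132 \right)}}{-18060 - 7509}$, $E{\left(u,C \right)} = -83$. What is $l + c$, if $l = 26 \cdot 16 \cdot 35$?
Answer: $\frac{372293900}{25569} \approx 14560.0$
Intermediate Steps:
$c = \frac{9260}{25569}$ ($c = \frac{\left(2401 - 11578\right) - 83}{-18060 - 7509} = \frac{\left(2401 - 11578\right) - 83}{-25569} = \left(-9177 - 83\right) \left(- \frac{1}{25569}\right) = \left(-9260\right) \left(- \frac{1}{25569}\right) = \frac{9260}{25569} \approx 0.36216$)
$l = 14560$ ($l = 416 \cdot 35 = 14560$)
$l + c = 14560 + \frac{9260}{25569} = \frac{372293900}{25569}$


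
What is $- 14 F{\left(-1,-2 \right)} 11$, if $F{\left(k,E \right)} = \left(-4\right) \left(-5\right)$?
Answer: $-3080$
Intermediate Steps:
$F{\left(k,E \right)} = 20$
$- 14 F{\left(-1,-2 \right)} 11 = \left(-14\right) 20 \cdot 11 = \left(-280\right) 11 = -3080$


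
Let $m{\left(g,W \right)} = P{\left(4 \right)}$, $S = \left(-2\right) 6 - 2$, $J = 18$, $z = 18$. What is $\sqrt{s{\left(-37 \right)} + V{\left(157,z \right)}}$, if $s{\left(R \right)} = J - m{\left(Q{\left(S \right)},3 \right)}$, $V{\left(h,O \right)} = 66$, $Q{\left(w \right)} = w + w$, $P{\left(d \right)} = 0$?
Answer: $2 \sqrt{21} \approx 9.1651$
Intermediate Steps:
$S = -14$ ($S = -12 - 2 = -14$)
$Q{\left(w \right)} = 2 w$
$m{\left(g,W \right)} = 0$
$s{\left(R \right)} = 18$ ($s{\left(R \right)} = 18 - 0 = 18 + 0 = 18$)
$\sqrt{s{\left(-37 \right)} + V{\left(157,z \right)}} = \sqrt{18 + 66} = \sqrt{84} = 2 \sqrt{21}$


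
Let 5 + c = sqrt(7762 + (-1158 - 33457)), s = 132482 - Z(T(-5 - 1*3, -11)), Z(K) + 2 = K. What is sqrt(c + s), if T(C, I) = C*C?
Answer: sqrt(132415 + I*sqrt(26853)) ≈ 363.89 + 0.225*I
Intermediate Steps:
T(C, I) = C**2
Z(K) = -2 + K
s = 132420 (s = 132482 - (-2 + (-5 - 1*3)**2) = 132482 - (-2 + (-5 - 3)**2) = 132482 - (-2 + (-8)**2) = 132482 - (-2 + 64) = 132482 - 1*62 = 132482 - 62 = 132420)
c = -5 + I*sqrt(26853) (c = -5 + sqrt(7762 + (-1158 - 33457)) = -5 + sqrt(7762 - 34615) = -5 + sqrt(-26853) = -5 + I*sqrt(26853) ≈ -5.0 + 163.87*I)
sqrt(c + s) = sqrt((-5 + I*sqrt(26853)) + 132420) = sqrt(132415 + I*sqrt(26853))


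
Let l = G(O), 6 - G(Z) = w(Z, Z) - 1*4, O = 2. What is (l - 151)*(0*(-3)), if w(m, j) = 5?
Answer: 0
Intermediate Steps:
G(Z) = 5 (G(Z) = 6 - (5 - 1*4) = 6 - (5 - 4) = 6 - 1*1 = 6 - 1 = 5)
l = 5
(l - 151)*(0*(-3)) = (5 - 151)*(0*(-3)) = -146*0 = 0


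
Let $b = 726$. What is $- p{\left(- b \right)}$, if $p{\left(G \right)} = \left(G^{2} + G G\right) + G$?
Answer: $-1053426$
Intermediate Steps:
$p{\left(G \right)} = G + 2 G^{2}$ ($p{\left(G \right)} = \left(G^{2} + G^{2}\right) + G = 2 G^{2} + G = G + 2 G^{2}$)
$- p{\left(- b \right)} = - \left(-1\right) 726 \left(1 + 2 \left(\left(-1\right) 726\right)\right) = - \left(-726\right) \left(1 + 2 \left(-726\right)\right) = - \left(-726\right) \left(1 - 1452\right) = - \left(-726\right) \left(-1451\right) = \left(-1\right) 1053426 = -1053426$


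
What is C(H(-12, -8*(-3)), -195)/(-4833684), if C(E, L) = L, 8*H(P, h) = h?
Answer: 65/1611228 ≈ 4.0342e-5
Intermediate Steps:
H(P, h) = h/8
C(H(-12, -8*(-3)), -195)/(-4833684) = -195/(-4833684) = -195*(-1/4833684) = 65/1611228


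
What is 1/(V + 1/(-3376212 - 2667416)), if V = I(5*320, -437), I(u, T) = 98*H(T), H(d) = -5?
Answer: -6043628/2961377721 ≈ -0.0020408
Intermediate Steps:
I(u, T) = -490 (I(u, T) = 98*(-5) = -490)
V = -490
1/(V + 1/(-3376212 - 2667416)) = 1/(-490 + 1/(-3376212 - 2667416)) = 1/(-490 + 1/(-6043628)) = 1/(-490 - 1/6043628) = 1/(-2961377721/6043628) = -6043628/2961377721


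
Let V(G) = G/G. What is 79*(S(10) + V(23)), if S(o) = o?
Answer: 869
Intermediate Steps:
V(G) = 1
79*(S(10) + V(23)) = 79*(10 + 1) = 79*11 = 869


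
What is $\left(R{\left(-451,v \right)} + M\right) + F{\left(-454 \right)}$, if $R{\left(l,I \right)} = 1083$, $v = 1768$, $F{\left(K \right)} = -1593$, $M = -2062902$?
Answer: $-2063412$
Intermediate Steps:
$\left(R{\left(-451,v \right)} + M\right) + F{\left(-454 \right)} = \left(1083 - 2062902\right) - 1593 = -2061819 - 1593 = -2063412$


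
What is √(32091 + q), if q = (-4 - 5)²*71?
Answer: √37842 ≈ 194.53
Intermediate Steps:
q = 5751 (q = (-9)²*71 = 81*71 = 5751)
√(32091 + q) = √(32091 + 5751) = √37842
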